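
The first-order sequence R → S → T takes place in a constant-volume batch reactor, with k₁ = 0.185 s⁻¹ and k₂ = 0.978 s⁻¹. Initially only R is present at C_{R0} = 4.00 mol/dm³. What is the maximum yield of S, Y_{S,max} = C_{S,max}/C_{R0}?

0.128

At the optimum, C_{S,max}/C_{R0} = (k₁/k₂)^[k₂/(k₂−k₁)].
= (0.185/0.978)^(0.978/(0.978−0.185)) = (0.1892)^(1.233) = 0.1283.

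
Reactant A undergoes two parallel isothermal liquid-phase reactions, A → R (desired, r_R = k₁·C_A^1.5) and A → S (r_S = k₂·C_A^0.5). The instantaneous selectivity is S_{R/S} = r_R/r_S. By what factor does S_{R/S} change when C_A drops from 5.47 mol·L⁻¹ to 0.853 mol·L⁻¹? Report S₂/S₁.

S_{R/S} = (k₁/k₂)·C_A, so S₂/S₁ = (C_{A,2}/C_{A,1}).
= 0.853/5.47 = 0.156.
Selectivity toward R falls as C_A falls — high-concentration operation is favoured.

0.156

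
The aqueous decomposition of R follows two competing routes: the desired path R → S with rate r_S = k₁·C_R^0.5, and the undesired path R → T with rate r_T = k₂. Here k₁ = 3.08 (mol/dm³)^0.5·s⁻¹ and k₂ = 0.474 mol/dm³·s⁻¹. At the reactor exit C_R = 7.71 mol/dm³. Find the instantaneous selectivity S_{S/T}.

18.0

S_{S/T} = r_S/r_T = (k₁·C_R^0.5)/(k₂) = (k₁/k₂)·C_R^0.5.
= (3.08×7.710^0.5) / (0.474) = 8.552/0.4740 = 18.0.
Since the desired path is higher order in R, keeping C_R high (PFR or concentrated feed) favours S.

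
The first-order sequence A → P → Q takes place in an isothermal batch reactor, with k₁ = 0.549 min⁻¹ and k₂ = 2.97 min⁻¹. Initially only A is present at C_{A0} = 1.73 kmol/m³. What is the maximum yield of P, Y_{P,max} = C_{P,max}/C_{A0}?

Evaluating C_P at t_opt = ln(k₂/k₁)/(k₂−k₁) gives C_{P,max}/C_{A0} = (k₁/k₂)^[k₂/(k₂−k₁)].
= (0.549/2.97)^(2.97/(2.97−0.549)) = (0.1848)^(1.227) = 0.1261.

0.126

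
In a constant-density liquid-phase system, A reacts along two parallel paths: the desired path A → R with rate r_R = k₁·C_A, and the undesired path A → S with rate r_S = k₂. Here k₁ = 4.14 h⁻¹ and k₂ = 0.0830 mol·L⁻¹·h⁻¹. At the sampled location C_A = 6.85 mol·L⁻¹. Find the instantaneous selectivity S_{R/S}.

342

S_{R/S} = r_R/r_S = (k₁·C_A)/(k₂) = (k₁/k₂)·C_A.
= (4.14×6.850) / (0.0830) = 28.36/0.08300 = 342.
Since the desired path is higher order in A, keeping C_A high (PFR or concentrated feed) favours R.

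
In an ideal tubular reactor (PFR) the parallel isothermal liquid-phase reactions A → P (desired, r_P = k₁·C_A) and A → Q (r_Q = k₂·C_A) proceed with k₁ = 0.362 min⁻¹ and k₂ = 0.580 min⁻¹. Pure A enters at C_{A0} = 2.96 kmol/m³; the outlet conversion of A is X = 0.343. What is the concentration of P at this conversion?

0.390 kmol/m³

C_A = C_{A0}(1−X) = 1.945 kmol/m³.
Both paths are first order in A, so the instantaneous fraction to P is constant: dC_P/d(−C_A) = k₁/(k₁+k₂) = 0.3843.
C_P = 0.3843·(C_{A0}−C_A) = 0.3843×1.015 = 0.390 kmol/m³.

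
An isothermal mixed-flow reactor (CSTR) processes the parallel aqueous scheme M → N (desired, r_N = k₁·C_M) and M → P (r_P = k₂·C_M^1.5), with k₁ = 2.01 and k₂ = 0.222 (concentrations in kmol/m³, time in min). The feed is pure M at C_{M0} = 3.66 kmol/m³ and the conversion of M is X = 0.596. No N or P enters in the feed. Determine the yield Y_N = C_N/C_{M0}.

0.525

Exit C_M = C_{M0}(1−X) = 3.66×0.404 = 1.479 kmol/m³.
In a CSTR the entire volume is at exit conditions, so r_N = 2.01×1.479 = 2.972 and r_P = 0.222×1.479^1.5 = 0.3992.
Fraction of consumed M going to N: r_N/(r_N+r_P) = 0.8816.
C_N = 0.8816·C_{M0}·X = 0.8816×3.66×0.596 = 1.92 kmol/m³; Y_N = C_N/C_{M0} = 0.525.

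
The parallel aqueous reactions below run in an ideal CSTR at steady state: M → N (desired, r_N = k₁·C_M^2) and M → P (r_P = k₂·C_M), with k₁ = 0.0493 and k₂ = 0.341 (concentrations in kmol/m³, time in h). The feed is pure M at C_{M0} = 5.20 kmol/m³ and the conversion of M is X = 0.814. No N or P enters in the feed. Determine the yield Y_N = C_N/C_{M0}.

Exit C_M = C_{M0}(1−X) = 5.20×0.186 = 0.9672 kmol/m³.
In a CSTR the entire volume is at exit conditions, so r_N = 0.0493×0.9672^2 = 0.04612 and r_P = 0.341×0.9672 = 0.3298.
Fraction of consumed M going to N: r_N/(r_N+r_P) = 0.1227.
C_N = 0.1227·C_{M0}·X = 0.1227×5.20×0.814 = 0.519 kmol/m³; Y_N = C_N/C_{M0} = 0.0999.

0.0999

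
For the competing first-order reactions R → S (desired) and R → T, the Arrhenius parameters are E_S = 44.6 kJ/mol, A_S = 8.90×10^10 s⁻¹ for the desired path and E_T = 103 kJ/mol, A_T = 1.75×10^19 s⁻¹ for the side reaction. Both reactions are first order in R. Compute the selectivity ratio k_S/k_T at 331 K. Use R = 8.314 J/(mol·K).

8.37

Since both paths have the same order in R, the concentration cancels and S_{S/T} = k_S/k_T = (A_S/A_T)·exp[(E_T−E_S)/(RT)].
(E_T−E_S)/(RT) = (103−44.6)×10³/(8.314×331) = 58400/2752 = 21.22.
k_S/k_T = (8.90×10^10/1.75×10^19)·exp(21.22) = 5.086×10^-9 × 1.646×10^9 = 8.37.
Since E_S < E_T, lowering the temperature improves selectivity toward S.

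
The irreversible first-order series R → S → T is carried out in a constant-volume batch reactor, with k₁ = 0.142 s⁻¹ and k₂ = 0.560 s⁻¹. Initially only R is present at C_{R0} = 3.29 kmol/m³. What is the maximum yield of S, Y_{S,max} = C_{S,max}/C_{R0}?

For a first-order series the maximum intermediate yield is C_{S,max}/C_{R0} = (k₁/k₂)^[k₂/(k₂−k₁)].
= (0.142/0.560)^(0.560/(0.560−0.142)) = (0.2536)^(1.340) = 0.1591.

0.159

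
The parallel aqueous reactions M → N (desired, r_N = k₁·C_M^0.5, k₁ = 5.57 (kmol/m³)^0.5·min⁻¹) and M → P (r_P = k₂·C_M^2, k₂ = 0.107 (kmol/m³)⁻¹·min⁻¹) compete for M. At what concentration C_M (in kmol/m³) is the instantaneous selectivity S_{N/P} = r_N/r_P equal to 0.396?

25.9 kmol/m³

S_{N/P} = (k₁/k₂)·C_M^-1.5 ⇒ C_M = (S·k₂/k₁)^(1/(-1.5)).
= (0.396×0.107/5.57)^(-0.6667) = (0.007607)^(-0.6667) = 25.9 kmol/m³.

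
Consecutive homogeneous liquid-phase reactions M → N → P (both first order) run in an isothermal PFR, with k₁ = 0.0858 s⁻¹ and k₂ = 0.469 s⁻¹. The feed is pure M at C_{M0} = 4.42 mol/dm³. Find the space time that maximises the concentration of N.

4.43 s

Setting dC_N/dτ = 0 gives τ_opt = ln(k₂/k₁)/(k₂−k₁).
= ln(0.469/0.0858)/(0.469−0.0858) = ln(5.466)/0.3832 = 1.699/0.3832 = 4.43 s.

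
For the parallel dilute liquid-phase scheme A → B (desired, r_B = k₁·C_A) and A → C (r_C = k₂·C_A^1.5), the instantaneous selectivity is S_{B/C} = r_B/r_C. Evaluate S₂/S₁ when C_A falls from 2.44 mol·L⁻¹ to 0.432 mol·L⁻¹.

S_{B/C} = (k₁/k₂)·C_A^-0.5, so S₂/S₁ = (C_{A,2}/C_{A,1})^-0.5.
= (0.432/2.44)^(-0.5) = (0.1770)^(-0.5) = 2.38.
Selectivity toward B rises as C_A falls — low-concentration operation is favoured.

2.38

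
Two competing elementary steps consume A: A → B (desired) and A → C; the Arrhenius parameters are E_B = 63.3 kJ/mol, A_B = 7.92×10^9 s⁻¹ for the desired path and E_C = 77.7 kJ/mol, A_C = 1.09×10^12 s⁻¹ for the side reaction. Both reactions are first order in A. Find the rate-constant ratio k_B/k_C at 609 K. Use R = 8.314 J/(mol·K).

0.125

Since both paths have the same order in A, the concentration cancels and S_{B/C} = k_B/k_C = (A_B/A_C)·exp[(E_C−E_B)/(RT)].
(E_C−E_B)/(RT) = (77.7−63.3)×10³/(8.314×609) = 14400/5063 = 2.844.
k_B/k_C = (7.92×10^9/1.09×10^12)·exp(2.844) = 0.007266 × 17.18 = 0.125.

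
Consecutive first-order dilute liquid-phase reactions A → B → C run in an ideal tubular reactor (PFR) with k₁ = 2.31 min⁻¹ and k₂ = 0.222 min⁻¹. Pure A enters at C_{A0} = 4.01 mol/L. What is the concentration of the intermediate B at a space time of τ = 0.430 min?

2.39 mol/L

The intermediate concentration in a first-order A→B→C sequence is C_B = k₁C_{A0}(e^(−k₁τ) − e^(−k₂τ))/(k₂−k₁).
e^(−k₁τ) = e^(−2.31×0.430) = e^(−0.9933) = 0.3704; e^(−k₂τ) = e^(−0.09546) = 0.9090.
C_B = 2.31×4.01/(0.222−2.31) × (0.3704−0.9090) = (-4.436)×(-0.5386) = 2.389 mol/L.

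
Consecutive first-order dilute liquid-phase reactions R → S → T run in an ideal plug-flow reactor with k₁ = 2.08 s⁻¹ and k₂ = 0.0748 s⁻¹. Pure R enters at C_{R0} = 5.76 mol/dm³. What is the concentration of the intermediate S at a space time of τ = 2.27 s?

4.99 mol/dm³

The intermediate concentration in a first-order A→B→C sequence is C_S = k₁C_{R0}(e^(−k₁τ) − e^(−k₂τ))/(k₂−k₁).
e^(−k₁τ) = e^(−2.08×2.27) = e^(−4.722) = 0.008901; e^(−k₂τ) = e^(−0.1698) = 0.8438.
C_S = 2.08×5.76/(0.0748−2.08) × (0.008901−0.8438) = (-5.975)×(-0.8349) = 4.989 mol/dm³.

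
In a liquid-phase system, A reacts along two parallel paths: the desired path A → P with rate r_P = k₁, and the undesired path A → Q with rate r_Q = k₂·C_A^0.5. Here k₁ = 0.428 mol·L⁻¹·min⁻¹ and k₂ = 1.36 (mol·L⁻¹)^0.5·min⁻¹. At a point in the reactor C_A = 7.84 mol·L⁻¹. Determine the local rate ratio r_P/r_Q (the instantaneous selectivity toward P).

S_{P/Q} = r_P/r_Q = (k₁)/(k₂·C_A^0.5) = (k₁/k₂)·C_A^-0.5.
= (0.428) / (1.36×7.840^0.5) = 0.4280/3.808 = 0.112.
The undesired path is higher order in A, so low C_A (CSTR or dilute feed) favours P.

0.112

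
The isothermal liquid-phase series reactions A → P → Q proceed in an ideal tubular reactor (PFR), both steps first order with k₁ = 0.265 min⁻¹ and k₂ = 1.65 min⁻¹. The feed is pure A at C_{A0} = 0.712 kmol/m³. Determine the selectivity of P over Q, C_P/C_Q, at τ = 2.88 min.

0.196

The intermediate concentration in a first-order A→B→C sequence is C_P = k₁C_{A0}(e^(−k₁τ) − e^(−k₂τ))/(k₂−k₁).
e^(−k₁τ) = e^(−0.265×2.88) = e^(−0.7632) = 0.4662; e^(−k₂τ) = e^(−4.752) = 0.008634.
C_P = 0.265×0.712/(1.65−0.265) × (0.4662−0.008634) = 0.1362×0.4575 = 0.06233 kmol/m³.
C_A = C_{A0}e^(−k₁τ) = 0.3319 kmol/m³, so C_Q = C_{A0}−C_A−C_P = 0.3178 kmol/m³; C_P/C_Q = 0.196.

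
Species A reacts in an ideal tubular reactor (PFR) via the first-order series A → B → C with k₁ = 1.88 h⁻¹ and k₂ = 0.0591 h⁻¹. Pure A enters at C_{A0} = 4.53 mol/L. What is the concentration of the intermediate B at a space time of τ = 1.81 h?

The intermediate concentration in a first-order A→B→C sequence is C_B = k₁C_{A0}(e^(−k₁τ) − e^(−k₂τ))/(k₂−k₁).
e^(−k₁τ) = e^(−1.88×1.81) = e^(−3.403) = 0.03328; e^(−k₂τ) = e^(−0.1070) = 0.8986.
C_B = 1.88×4.53/(0.0591−1.88) × (0.03328−0.8986) = (-4.677)×(-0.8653) = 4.047 mol/L.

4.05 mol/L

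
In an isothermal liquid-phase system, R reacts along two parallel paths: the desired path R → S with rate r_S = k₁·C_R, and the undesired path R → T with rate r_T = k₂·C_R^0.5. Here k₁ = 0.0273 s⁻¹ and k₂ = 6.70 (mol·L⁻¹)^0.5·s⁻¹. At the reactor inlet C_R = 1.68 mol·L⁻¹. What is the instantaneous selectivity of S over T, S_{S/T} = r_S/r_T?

S_{S/T} = r_S/r_T = (k₁·C_R)/(k₂·C_R^0.5) = (k₁/k₂)·C_R^0.5.
= (0.0273×1.680) / (6.70×1.680^0.5) = 0.04586/8.684 = 0.00528.
Since the desired path is higher order in R, keeping C_R high (PFR or concentrated feed) favours S.

0.00528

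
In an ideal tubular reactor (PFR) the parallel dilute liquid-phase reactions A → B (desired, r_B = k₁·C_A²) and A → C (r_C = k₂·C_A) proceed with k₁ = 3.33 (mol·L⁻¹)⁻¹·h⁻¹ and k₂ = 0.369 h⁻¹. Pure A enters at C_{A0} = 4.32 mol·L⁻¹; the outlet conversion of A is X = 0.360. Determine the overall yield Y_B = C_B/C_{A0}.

0.349

C_A = C_{A0}(1−X) = 2.765 mol·L⁻¹.
Along a PFR/batch, dC_C/dC_A = −r_C/(r_B+r_C) = −k₂/(k₂+k₁·C_A).
Integrating from C_{A0} to C_A: C_C = (0.369/3.33)·ln[(0.369+3.33·4.32)/(0.369+3.33·2.76)] = 0.1108·ln(14.75/9.576) = 0.04791 mol·L⁻¹.
Then C_B = (C_{A0}−C_A) − C_C = 1.555 − 0.04791 = 1.507 mol·L⁻¹.
Y_B = C_B/C_{A0} = 1.507/4.32 = 0.349.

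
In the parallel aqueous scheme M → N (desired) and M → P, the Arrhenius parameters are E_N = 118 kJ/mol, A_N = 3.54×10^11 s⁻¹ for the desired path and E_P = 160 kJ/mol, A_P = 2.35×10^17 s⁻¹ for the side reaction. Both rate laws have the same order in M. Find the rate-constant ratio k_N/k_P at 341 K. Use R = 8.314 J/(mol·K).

Since both paths have the same order in M, the concentration cancels and S_{N/P} = k_N/k_P = (A_N/A_P)·exp[(E_P−E_N)/(RT)].
(E_P−E_N)/(RT) = (160−118)×10³/(8.314×341) = 42000/2835 = 14.81.
k_N/k_P = (3.54×10^11/2.35×10^17)·exp(14.81) = 1.506×10^-6 × 2.715×10^6 = 4.09.

4.09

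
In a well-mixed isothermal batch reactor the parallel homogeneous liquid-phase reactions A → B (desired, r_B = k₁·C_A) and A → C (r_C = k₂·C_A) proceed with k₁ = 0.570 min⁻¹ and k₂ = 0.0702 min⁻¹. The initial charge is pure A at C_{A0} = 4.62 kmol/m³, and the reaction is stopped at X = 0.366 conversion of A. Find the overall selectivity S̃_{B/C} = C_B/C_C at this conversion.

C_A = C_{A0}(1−X) = 2.929 kmol/m³.
Both paths are first order in A, so the instantaneous fraction to B is constant: dC_B/d(−C_A) = k₁/(k₁+k₂) = 0.8903.
C_B = 0.8903·(C_{A0}−C_A) = 0.8903×1.691 = 1.51 kmol/m³.
C_C = (C_{A0}−C_A)−C_B = 0.1854 kmol/m³; S̃_{B/C} = 1.506/0.1854 = 8.12.

8.12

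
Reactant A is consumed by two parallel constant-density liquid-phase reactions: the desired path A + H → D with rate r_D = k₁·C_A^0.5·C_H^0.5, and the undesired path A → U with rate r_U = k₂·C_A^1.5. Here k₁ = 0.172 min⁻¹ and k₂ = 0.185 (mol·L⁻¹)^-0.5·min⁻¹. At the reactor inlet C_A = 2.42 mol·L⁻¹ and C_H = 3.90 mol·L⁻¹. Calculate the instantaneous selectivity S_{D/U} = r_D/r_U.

S_{D/U} = r_D/r_U = (k₁·C_A^0.5·C_H^0.5)/(k₂·C_A^1.5) = (k₁/k₂)·C_A⁻¹·C_H^0.5.
= (0.172×2.420^0.5×3.900^0.5) / (0.185×2.420^1.5) = 0.5284/0.6965 = 0.759.
The undesired path is higher order in A, so low C_A (CSTR or dilute feed) favours D.

0.759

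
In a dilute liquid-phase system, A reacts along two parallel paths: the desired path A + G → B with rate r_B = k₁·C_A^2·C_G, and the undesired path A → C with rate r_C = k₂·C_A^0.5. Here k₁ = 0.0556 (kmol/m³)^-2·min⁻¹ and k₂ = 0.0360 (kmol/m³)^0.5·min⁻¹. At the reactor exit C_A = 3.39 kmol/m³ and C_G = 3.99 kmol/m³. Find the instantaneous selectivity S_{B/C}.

38.5

S_{B/C} = r_B/r_C = (k₁·C_A^2·C_G)/(k₂·C_A^0.5) = (k₁/k₂)·C_A^1.5·C_G.
= (0.0556×3.390^2×3.990) / (0.0360×3.390^0.5) = 2.549/0.06628 = 38.5.
Since the desired path is higher order in A, keeping C_A high (PFR or concentrated feed) favours B.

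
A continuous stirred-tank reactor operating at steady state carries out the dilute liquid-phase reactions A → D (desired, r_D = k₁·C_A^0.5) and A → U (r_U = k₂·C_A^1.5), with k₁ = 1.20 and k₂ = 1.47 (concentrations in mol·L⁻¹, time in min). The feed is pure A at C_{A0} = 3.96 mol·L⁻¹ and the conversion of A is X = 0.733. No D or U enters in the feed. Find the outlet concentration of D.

Exit C_A = C_{A0}(1−X) = 3.96×0.267 = 1.057 mol·L⁻¹.
A CSTR operates uniformly at the exit composition, giving r_D = 1.234 and r_U = 1.598 (each k·C_A^n at C_A = 1.057).
Fraction of consumed A going to D: r_D/(r_D+r_U) = 0.4357.
C_D = 0.4357·C_{A0}·X = 0.4357×3.96×0.733 = 1.26 mol·L⁻¹.

1.26 mol·L⁻¹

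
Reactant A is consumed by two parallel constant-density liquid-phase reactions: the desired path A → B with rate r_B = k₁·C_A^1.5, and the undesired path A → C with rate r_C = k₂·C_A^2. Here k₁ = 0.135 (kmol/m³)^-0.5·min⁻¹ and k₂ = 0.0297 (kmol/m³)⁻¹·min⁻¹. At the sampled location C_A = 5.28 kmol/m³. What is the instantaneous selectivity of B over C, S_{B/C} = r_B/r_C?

1.98

S_{B/C} = r_B/r_C = (k₁·C_A^1.5)/(k₂·C_A^2) = (k₁/k₂)·C_A^-0.5.
= (0.135×5.280^1.5) / (0.0297×5.280^2) = 1.638/0.8280 = 1.98.
The undesired path is higher order in A, so low C_A (CSTR or dilute feed) favours B.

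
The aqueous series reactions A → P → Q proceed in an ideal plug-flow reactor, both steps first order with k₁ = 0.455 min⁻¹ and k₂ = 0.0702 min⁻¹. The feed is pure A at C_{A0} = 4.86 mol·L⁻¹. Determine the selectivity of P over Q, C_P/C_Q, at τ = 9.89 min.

1.40

Solving the coupled first-order balances gives C_P(τ) = [k₁/(k₂−k₁)]·C_{A0}·(e^(−k₁τ) − e^(−k₂τ)).
e^(−k₁τ) = e^(−0.455×9.89) = e^(−4.500) = 0.01111; e^(−k₂τ) = e^(−0.6943) = 0.4994.
C_P = 0.455×4.86/(0.0702−0.455) × (0.01111−0.4994) = (-5.747)×(-0.4883) = 2.806 mol·L⁻¹.
C_A = C_{A0}e^(−k₁τ) = 0.05399 mol·L⁻¹, so C_Q = C_{A0}−C_A−C_P = 2.000 mol·L⁻¹; C_P/C_Q = 1.40.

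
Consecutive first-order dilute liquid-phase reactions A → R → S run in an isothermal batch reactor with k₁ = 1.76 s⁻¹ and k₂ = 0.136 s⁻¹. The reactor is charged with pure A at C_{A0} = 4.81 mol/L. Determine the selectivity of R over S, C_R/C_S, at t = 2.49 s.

3.32

Solving the coupled first-order balances gives C_R(t) = [k₁/(k₂−k₁)]·C_{A0}·(e^(−k₁t) − e^(−k₂t)).
e^(−k₁t) = e^(−1.76×2.49) = e^(−4.382) = 0.01250; e^(−k₂t) = e^(−0.3386) = 0.7127.
C_R = 1.76×4.81/(0.136−1.76) × (0.01250−0.7127) = (-5.213)×(-0.7002) = 3.650 mol/L.
C_A = C_{A0}e^(−k₁t) = 0.06010 mol/L, so C_S = C_{A0}−C_A−C_R = 1.100 mol/L; C_R/C_S = 3.32.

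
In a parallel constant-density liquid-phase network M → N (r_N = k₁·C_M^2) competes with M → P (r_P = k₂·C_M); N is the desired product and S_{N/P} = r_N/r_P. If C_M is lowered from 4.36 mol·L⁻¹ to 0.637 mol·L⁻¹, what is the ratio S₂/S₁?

S_{N/P} = (k₁/k₂)·C_M, so S₂/S₁ = (C_{M,2}/C_{M,1}).
= 0.637/4.36 = 0.146.

0.146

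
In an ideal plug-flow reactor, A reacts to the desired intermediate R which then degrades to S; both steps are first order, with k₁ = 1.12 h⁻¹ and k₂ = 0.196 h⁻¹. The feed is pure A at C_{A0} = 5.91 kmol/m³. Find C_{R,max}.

At the optimum, C_{R,max}/C_{A0} = (k₁/k₂)^[k₂/(k₂−k₁)].
= (1.12/0.196)^(0.196/(0.196−1.12)) = (5.714)^(-0.2121) = 0.6909.
C_{R,max} = 0.6909×5.91 = 4.08 kmol/m³.

4.08 kmol/m³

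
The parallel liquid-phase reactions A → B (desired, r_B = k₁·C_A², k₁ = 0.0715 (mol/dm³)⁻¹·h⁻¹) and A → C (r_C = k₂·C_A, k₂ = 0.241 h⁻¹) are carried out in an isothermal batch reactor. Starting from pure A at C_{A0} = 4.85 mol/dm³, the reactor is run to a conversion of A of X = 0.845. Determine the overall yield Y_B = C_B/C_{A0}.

C_A = C_{A0}(1−X) = 0.7518 mol/dm³.
Along a PFR/batch, dC_C/dC_A = −r_C/(r_B+r_C) = −k₂/(k₂+k₁·C_A).
Integrating from C_{A0} to C_A: C_C = (0.241/0.0715)·ln[(0.241+0.0715·4.85)/(0.241+0.0715·0.752)] = 3.371·ln(0.5878/0.2948) = 2.326 mol/dm³.
Then C_B = (C_{A0}−C_A) − C_C = 4.098 − 2.326 = 1.772 mol/dm³.
Y_B = C_B/C_{A0} = 1.772/4.85 = 0.365.

0.365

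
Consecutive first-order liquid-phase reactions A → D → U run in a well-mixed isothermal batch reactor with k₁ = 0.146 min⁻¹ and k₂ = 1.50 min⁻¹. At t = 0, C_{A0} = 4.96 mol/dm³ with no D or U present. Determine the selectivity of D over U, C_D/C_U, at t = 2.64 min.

0.287

The intermediate concentration in a first-order A→B→C sequence is C_D = k₁C_{A0}(e^(−k₁t) − e^(−k₂t))/(k₂−k₁).
e^(−k₁t) = e^(−0.146×2.64) = e^(−0.3854) = 0.6802; e^(−k₂t) = e^(−3.960) = 0.01906.
C_D = 0.146×4.96/(1.50−0.146) × (0.6802−0.01906) = 0.5348×0.6611 = 0.3536 mol/dm³.
C_A = C_{A0}e^(−k₁t) = 3.374 mol/dm³, so C_U = C_{A0}−C_A−C_D = 1.233 mol/dm³; C_D/C_U = 0.287.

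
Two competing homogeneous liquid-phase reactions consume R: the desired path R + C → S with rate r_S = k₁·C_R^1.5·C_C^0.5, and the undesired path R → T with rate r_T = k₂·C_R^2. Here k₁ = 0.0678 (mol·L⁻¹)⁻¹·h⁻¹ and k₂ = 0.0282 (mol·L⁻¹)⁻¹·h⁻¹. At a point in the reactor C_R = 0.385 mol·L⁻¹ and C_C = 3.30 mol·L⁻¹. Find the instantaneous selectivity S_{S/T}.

7.04

S_{S/T} = r_S/r_T = (k₁·C_R^1.5·C_C^0.5)/(k₂·C_R^2) = (k₁/k₂)·C_R^-0.5·C_C^0.5.
= (0.0678×0.3850^1.5×3.300^0.5) / (0.0282×0.3850^2) = 0.02942/0.004180 = 7.04.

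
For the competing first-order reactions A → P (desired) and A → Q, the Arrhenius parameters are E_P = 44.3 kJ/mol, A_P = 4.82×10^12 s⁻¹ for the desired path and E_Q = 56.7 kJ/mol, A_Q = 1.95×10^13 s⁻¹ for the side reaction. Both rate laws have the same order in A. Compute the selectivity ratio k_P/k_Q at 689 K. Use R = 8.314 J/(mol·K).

Since both paths have the same order in A, the concentration cancels and S_{P/Q} = k_P/k_Q = (A_P/A_Q)·exp[(E_Q−E_P)/(RT)].
(E_Q−E_P)/(RT) = (56.7−44.3)×10³/(8.314×689) = 12400/5728 = 2.165.
k_P/k_Q = (4.82×10^12/1.95×10^13)·exp(2.165) = 0.2472 × 8.712 = 2.15.
Since E_P < E_Q, lowering the temperature improves selectivity toward P.

2.15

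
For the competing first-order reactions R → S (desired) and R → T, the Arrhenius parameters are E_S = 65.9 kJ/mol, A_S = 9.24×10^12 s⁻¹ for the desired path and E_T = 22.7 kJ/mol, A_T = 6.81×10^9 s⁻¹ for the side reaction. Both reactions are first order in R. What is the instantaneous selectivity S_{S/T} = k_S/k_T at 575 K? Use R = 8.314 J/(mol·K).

0.161

Since both paths have the same order in R, the concentration cancels and S_{S/T} = k_S/k_T = (A_S/A_T)·exp[(E_T−E_S)/(RT)].
(E_T−E_S)/(RT) = (22.7−65.9)×10³/(8.314×575) = -43200/4781 = -9.037.
k_S/k_T = (9.24×10^12/6.81×10^9)·exp(-9.037) = 1357 × 1.190×10^-4 = 0.161.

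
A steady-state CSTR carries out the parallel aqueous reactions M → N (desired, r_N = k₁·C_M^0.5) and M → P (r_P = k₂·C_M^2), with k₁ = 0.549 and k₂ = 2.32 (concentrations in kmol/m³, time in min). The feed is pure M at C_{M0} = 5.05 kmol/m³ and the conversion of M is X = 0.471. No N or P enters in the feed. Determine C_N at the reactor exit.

0.122 kmol/m³

Exit C_M = C_{M0}(1−X) = 5.05×0.529 = 2.671 kmol/m³.
In a CSTR the entire volume is at exit conditions, so r_N = 0.549×2.671^0.5 = 0.8973 and r_P = 2.32×2.671^2 = 16.56.
Fraction of consumed M going to N: r_N/(r_N+r_P) = 0.05141.
C_N = 0.05141·C_{M0}·X = 0.05141×5.05×0.471 = 0.122 kmol/m³.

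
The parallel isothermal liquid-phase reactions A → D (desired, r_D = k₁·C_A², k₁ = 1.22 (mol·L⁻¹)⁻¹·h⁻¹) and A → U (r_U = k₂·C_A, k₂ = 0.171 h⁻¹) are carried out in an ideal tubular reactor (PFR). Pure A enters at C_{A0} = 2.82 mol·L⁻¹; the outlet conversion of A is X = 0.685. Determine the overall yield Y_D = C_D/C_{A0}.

0.632

C_A = C_{A0}(1−X) = 0.8883 mol·L⁻¹.
Along a PFR/batch, dC_U/dC_A = −r_U/(r_D+r_U) = −k₂/(k₂+k₁·C_A).
Integrating from C_{A0} to C_A: C_U = (0.171/1.22)·ln[(0.171+1.22·2.82)/(0.171+1.22·0.888)] = 0.1402·ln(3.611/1.255) = 0.1482 mol·L⁻¹.
Then C_D = (C_{A0}−C_A) − C_U = 1.932 − 0.1482 = 1.784 mol·L⁻¹.
Y_D = C_D/C_{A0} = 1.784/2.82 = 0.632.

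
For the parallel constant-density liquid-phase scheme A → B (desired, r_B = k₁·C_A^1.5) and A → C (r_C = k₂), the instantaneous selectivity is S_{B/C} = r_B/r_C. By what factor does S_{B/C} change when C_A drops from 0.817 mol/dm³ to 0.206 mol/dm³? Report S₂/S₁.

0.127

S_{B/C} = (k₁/k₂)·C_A^1.5, so S₂/S₁ = (C_{A,2}/C_{A,1})^1.5.
= (0.206/0.817)^1.5 = (0.2521)^1.5 = 0.127.
Selectivity toward B falls as C_A falls — high-concentration operation is favoured.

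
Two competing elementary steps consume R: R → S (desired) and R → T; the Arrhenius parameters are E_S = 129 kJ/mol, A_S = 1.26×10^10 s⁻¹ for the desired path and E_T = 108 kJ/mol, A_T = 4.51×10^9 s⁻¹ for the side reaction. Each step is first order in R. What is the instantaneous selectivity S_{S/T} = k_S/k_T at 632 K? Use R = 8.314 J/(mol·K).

Since both paths have the same order in R, the concentration cancels and S_{S/T} = k_S/k_T = (A_S/A_T)·exp[(E_T−E_S)/(RT)].
(E_T−E_S)/(RT) = (108−129)×10³/(8.314×632) = -21000/5254 = -3.997.
k_S/k_T = (1.26×10^10/4.51×10^9)·exp(-3.997) = 2.794 × 0.01838 = 0.0513.

0.0513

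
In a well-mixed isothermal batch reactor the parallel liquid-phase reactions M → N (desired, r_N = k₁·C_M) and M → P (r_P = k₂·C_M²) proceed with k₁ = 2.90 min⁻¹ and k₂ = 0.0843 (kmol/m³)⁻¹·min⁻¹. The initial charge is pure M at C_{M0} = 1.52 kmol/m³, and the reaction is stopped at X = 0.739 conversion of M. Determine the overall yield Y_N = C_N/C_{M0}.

0.719

C_M = C_{M0}(1−X) = 0.3967 kmol/m³.
Along a PFR/batch, dC_N/dC_M = −r_N/(r_N+r_P) = −k₁/(k₁+k₂·C_M).
Integrating from C_{M0} to C_M: C_N = (2.90/0.0843)·ln[(2.90+0.0843·1.52)/(2.90+0.0843·0.397)] = 34.40·ln(3.028/2.933) = 1.093 kmol/m³.
Y_N = C_N/C_{M0} = 1.093/1.52 = 0.719.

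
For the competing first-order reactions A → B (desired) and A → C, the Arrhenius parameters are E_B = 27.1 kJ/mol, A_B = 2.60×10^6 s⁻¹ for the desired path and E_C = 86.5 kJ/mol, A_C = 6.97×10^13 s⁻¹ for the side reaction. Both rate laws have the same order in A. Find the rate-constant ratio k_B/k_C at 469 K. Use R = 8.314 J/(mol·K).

Since both paths have the same order in A, the concentration cancels and S_{B/C} = k_B/k_C = (A_B/A_C)·exp[(E_C−E_B)/(RT)].
(E_C−E_B)/(RT) = (86.5−27.1)×10³/(8.314×469) = 59400/3899 = 15.23.
k_B/k_C = (2.60×10^6/6.97×10^13)·exp(15.23) = 3.730×10^-8 × 4.129×10^6 = 0.154.

0.154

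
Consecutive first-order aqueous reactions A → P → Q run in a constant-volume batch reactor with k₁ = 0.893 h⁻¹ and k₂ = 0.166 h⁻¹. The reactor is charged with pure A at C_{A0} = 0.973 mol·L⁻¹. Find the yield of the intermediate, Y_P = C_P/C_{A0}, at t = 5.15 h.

0.510

Solving the coupled first-order balances gives C_P(t) = [k₁/(k₂−k₁)]·C_{A0}·(e^(−k₁t) − e^(−k₂t)).
e^(−k₁t) = e^(−0.893×5.15) = e^(−4.599) = 0.01006; e^(−k₂t) = e^(−0.8549) = 0.4253.
C_P = 0.893×0.973/(0.166−0.893) × (0.01006−0.4253) = (-1.195)×(-0.4153) = 0.4963 mol·L⁻¹.
Y_P = C_P/C_{A0} = 0.4963/0.973 = 0.510.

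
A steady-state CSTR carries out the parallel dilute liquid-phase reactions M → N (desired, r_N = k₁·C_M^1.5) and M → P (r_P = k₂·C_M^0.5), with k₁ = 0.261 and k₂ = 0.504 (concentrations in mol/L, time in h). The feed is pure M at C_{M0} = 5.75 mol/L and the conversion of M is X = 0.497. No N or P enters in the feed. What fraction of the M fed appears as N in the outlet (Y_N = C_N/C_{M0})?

Exit C_M = C_{M0}(1−X) = 5.75×0.503 = 2.892 mol/L.
Rates in a CSTR are evaluated at the outlet concentration: r_N = 0.261×2.892^1.5 = 1.284, r_P = 0.504×2.892^0.5 = 0.8571.
Fraction of consumed M going to N: r_N/(r_N+r_P) = 0.5996.
C_N = 0.5996·C_{M0}·X = 0.5996×5.75×0.497 = 1.71 mol/L; Y_N = C_N/C_{M0} = 0.298.

0.298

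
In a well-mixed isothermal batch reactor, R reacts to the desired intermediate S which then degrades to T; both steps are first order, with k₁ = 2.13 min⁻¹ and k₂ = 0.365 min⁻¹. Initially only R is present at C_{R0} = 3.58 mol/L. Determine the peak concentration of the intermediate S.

For a first-order series the maximum intermediate yield is C_{S,max}/C_{R0} = (k₁/k₂)^[k₂/(k₂−k₁)].
= (2.13/0.365)^(0.365/(0.365−2.13)) = (5.836)^(-0.2068) = 0.6943.
C_{S,max} = 0.6943×3.58 = 2.49 mol/L.

2.49 mol/L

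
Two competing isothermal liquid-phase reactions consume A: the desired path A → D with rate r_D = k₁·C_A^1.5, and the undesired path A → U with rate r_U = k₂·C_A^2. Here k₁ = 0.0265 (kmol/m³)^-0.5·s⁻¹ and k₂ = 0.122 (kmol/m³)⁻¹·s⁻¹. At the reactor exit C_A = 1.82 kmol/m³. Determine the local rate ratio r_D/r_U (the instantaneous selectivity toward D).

0.161

S_{D/U} = r_D/r_U = (k₁·C_A^1.5)/(k₂·C_A^2) = (k₁/k₂)·C_A^-0.5.
= (0.0265×1.820^1.5) / (0.122×1.820^2) = 0.06507/0.4041 = 0.161.
The undesired path is higher order in A, so low C_A (CSTR or dilute feed) favours D.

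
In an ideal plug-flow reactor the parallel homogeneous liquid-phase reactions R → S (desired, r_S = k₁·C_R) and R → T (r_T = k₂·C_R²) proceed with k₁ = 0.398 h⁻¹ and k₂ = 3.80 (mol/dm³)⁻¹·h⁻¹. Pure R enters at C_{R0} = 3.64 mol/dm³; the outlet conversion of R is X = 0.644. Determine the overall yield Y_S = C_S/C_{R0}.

C_R = C_{R0}(1−X) = 1.296 mol/dm³.
Along a PFR/batch, dC_S/dC_R = −r_S/(r_S+r_T) = −k₁/(k₁+k₂·C_R).
Integrating from C_{R0} to C_R: C_S = (0.398/3.80)·ln[(0.398+3.80·3.64)/(0.398+3.80·1.30)] = 0.1047·ln(14.23/5.322) = 0.1030 mol/dm³.
Y_S = C_S/C_{R0} = 0.1030/3.64 = 0.0283.

0.0283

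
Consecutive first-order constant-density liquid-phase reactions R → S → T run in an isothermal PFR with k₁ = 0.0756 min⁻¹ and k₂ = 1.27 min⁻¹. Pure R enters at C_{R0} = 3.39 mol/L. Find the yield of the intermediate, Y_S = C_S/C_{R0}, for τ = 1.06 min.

0.0419

For first-order series with pure R initially, C_S(τ) = k₁C_{R0}/(k₂−k₁)·(e^(−k₁τ) − e^(−k₂τ)).
e^(−k₁τ) = e^(−0.0756×1.06) = e^(−0.08014) = 0.9230; e^(−k₂τ) = e^(−1.346) = 0.2602.
C_S = 0.0756×3.39/(1.27−0.0756) × (0.9230−0.2602) = 0.2146×0.6628 = 0.1422 mol/L.
Y_S = C_S/C_{R0} = 0.1422/3.39 = 0.0419.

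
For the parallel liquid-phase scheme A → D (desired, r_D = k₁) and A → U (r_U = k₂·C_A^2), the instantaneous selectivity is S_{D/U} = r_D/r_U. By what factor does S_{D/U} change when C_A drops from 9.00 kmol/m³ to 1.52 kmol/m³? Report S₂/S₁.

35.1

S_{D/U} = (k₁/k₂)·C_A^-2, so S₂/S₁ = (C_{A,2}/C_{A,1})^-2.
= (1.52/9.00)^(-2) = (0.1689)^(-2) = 35.1.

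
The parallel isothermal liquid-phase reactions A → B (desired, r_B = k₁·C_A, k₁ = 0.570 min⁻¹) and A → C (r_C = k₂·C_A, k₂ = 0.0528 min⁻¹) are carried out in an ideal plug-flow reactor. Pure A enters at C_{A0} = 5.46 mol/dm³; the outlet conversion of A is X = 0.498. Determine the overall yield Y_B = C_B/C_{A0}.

C_A = C_{A0}(1−X) = 2.741 mol/dm³.
Both paths are first order in A, so the instantaneous fraction to B is constant: dC_B/d(−C_A) = k₁/(k₁+k₂) = 0.9152.
C_B = 0.9152·(C_{A0}−C_A) = 0.9152×2.719 = 2.49 mol/dm³.
Y_B = C_B/C_{A0} = 2.489/5.46 = 0.456.

0.456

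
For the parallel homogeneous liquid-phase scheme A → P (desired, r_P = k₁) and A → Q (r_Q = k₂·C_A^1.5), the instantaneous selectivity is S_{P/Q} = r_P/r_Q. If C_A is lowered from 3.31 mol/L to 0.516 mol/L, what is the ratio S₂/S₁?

16.2

S_{P/Q} = (k₁/k₂)·C_A^-1.5, so S₂/S₁ = (C_{A,2}/C_{A,1})^-1.5.
= (0.516/3.31)^(-1.5) = (0.1559)^(-1.5) = 16.2.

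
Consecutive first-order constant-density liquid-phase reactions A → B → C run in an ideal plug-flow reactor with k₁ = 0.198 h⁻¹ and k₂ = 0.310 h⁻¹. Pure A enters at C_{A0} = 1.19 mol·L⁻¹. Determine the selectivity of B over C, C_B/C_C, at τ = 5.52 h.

Solving the coupled first-order balances gives C_B(τ) = [k₁/(k₂−k₁)]·C_{A0}·(e^(−k₁τ) − e^(−k₂τ)).
e^(−k₁τ) = e^(−0.198×5.52) = e^(−1.093) = 0.3352; e^(−k₂τ) = e^(−1.711) = 0.1806.
C_B = 0.198×1.19/(0.310−0.198) × (0.3352−0.1806) = 2.104×0.1546 = 0.3252 mol·L⁻¹.
C_A = C_{A0}e^(−k₁τ) = 0.3989 mol·L⁻¹, so C_C = C_{A0}−C_A−C_B = 0.4659 mol·L⁻¹; C_B/C_C = 0.698.

0.698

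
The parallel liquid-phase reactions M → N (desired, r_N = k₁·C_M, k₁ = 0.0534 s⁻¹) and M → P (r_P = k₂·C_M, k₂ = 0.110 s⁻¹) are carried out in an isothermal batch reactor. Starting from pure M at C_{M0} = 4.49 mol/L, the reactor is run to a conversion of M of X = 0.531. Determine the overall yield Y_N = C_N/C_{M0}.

C_M = C_{M0}(1−X) = 2.106 mol/L.
Both paths are first order in M, so the instantaneous fraction to N is constant: dC_N/d(−C_M) = k₁/(k₁+k₂) = 0.3268.
C_N = 0.3268·(C_{M0}−C_M) = 0.3268×2.384 = 0.779 mol/L.
Y_N = C_N/C_{M0} = 0.7792/4.49 = 0.174.

0.174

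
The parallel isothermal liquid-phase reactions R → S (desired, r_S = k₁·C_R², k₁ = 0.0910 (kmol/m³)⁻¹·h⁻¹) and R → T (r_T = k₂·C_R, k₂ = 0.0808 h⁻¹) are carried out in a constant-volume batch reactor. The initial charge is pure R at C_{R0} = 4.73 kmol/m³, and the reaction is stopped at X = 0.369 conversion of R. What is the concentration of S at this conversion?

1.42 kmol/m³

C_R = C_{R0}(1−X) = 2.985 kmol/m³.
Along a PFR/batch, dC_T/dC_R = −r_T/(r_S+r_T) = −k₂/(k₂+k₁·C_R).
Integrating from C_{R0} to C_R: C_T = (0.0808/0.0910)·ln[(0.0808+0.0910·4.73)/(0.0808+0.0910·2.98)] = 0.8879·ln(0.5112/0.3524) = 0.3303 kmol/m³.
Then C_S = (C_{R0}−C_R) − C_T = 1.745 − 0.3303 = 1.415 kmol/m³.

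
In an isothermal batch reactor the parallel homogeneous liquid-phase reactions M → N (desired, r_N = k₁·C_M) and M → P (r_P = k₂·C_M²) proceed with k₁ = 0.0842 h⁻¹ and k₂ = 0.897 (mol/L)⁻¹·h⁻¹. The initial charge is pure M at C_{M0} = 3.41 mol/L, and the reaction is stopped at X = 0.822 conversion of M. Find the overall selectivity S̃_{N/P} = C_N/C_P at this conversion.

C_M = C_{M0}(1−X) = 0.6070 mol/L.
Along a PFR/batch, dC_N/dC_M = −r_N/(r_N+r_P) = −k₁/(k₁+k₂·C_M).
Integrating from C_{M0} to C_M: C_N = (0.0842/0.897)·ln[(0.0842+0.897·3.41)/(0.0842+0.897·0.607)] = 0.09387·ln(3.143/0.6287) = 0.1511 mol/L.
C_P = (C_{M0}−C_M)−C_N = 2.652 mol/L; S̃_{N/P} = 0.1511/2.652 = 0.0570.

0.0570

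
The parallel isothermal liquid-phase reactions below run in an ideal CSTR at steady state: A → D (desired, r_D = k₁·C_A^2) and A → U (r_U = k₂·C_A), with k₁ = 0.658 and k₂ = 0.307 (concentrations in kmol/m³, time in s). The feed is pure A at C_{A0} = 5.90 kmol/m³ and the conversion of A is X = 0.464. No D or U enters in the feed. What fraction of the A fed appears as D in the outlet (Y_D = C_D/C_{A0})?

0.404

Exit C_A = C_{A0}(1−X) = 5.90×0.536 = 3.162 kmol/m³.
In a CSTR the entire volume is at exit conditions, so r_D = 0.658×3.162^2 = 6.581 and r_U = 0.307×3.162 = 0.9709.
Fraction of consumed A going to D: r_D/(r_D+r_U) = 0.8714.
C_D = 0.8714·C_{A0}·X = 0.8714×5.90×0.464 = 2.39 kmol/m³; Y_D = C_D/C_{A0} = 0.404.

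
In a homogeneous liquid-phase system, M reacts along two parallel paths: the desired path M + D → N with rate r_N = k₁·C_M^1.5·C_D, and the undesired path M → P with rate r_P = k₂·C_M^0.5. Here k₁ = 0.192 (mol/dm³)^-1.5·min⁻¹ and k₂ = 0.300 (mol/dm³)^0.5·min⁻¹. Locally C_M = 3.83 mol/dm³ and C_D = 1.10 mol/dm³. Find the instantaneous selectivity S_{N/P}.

S_{N/P} = r_N/r_P = (k₁·C_M^1.5·C_D)/(k₂·C_M^0.5) = (k₁/k₂)·C_M·C_D.
= (0.192×3.830^1.5×1.100) / (0.300×3.830^0.5) = 1.583/0.5871 = 2.70.
Since the desired path is higher order in M, keeping C_M high (PFR or concentrated feed) favours N.

2.70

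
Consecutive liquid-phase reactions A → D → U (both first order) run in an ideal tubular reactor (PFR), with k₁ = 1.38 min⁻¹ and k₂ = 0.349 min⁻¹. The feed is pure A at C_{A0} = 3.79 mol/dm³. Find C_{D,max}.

At the optimum, C_{D,max}/C_{A0} = (k₁/k₂)^[k₂/(k₂−k₁)].
= (1.38/0.349)^(0.349/(0.349−1.38)) = (3.954)^(-0.3385) = 0.6279.
C_{D,max} = 0.6279×3.79 = 2.38 mol/dm³.

2.38 mol/dm³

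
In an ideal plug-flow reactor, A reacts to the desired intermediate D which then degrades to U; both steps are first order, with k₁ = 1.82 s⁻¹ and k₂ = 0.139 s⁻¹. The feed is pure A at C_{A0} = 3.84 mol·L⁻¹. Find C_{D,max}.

At the optimum, C_{D,max}/C_{A0} = (k₁/k₂)^[k₂/(k₂−k₁)].
= (1.82/0.139)^(0.139/(0.139−1.82)) = (13.09)^(-0.08269) = 0.8084.
C_{D,max} = 0.8084×3.84 = 3.10 mol·L⁻¹.

3.10 mol·L⁻¹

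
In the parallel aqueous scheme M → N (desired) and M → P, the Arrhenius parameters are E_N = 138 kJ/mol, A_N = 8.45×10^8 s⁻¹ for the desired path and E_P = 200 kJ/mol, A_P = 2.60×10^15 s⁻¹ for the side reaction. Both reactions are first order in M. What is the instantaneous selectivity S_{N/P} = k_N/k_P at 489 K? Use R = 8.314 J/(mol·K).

Since both paths have the same order in M, the concentration cancels and S_{N/P} = k_N/k_P = (A_N/A_P)·exp[(E_P−E_N)/(RT)].
(E_P−E_N)/(RT) = (200−138)×10³/(8.314×489) = 62000/4066 = 15.25.
k_N/k_P = (8.45×10^8/2.60×10^15)·exp(15.25) = 3.250×10^-7 × 4.198×10^6 = 1.36.
Since E_N < E_P, lowering the temperature improves selectivity toward N.

1.36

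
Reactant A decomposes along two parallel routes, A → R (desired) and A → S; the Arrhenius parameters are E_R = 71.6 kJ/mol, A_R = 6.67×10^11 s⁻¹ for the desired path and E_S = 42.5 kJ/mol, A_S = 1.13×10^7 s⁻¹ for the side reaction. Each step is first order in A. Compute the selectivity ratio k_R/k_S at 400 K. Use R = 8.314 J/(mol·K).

9.35

k_R/k_S = (A_R/A_S)·exp[−(E_R−E_S)/(RT)] = (A_R/A_S)·exp[(E_S−E_R)/(RT)].
(E_S−E_R)/(RT) = (42.5−71.6)×10³/(8.314×400) = -29100/3326 = -8.750.
k_R/k_S = (6.67×10^11/1.13×10^7)·exp(-8.750) = 59027 × 1.584×10^-4 = 9.35.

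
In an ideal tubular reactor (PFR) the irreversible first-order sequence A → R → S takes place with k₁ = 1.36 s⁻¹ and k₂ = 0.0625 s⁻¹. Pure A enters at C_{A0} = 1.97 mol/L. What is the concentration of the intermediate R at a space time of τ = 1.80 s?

The intermediate concentration in a first-order A→B→C sequence is C_R = k₁C_{A0}(e^(−k₁τ) − e^(−k₂τ))/(k₂−k₁).
e^(−k₁τ) = e^(−1.36×1.80) = e^(−2.448) = 0.08647; e^(−k₂τ) = e^(−0.1125) = 0.8936.
C_R = 1.36×1.97/(0.0625−1.36) × (0.08647−0.8936) = (-2.065)×(-0.8071) = 1.667 mol/L.

1.67 mol/L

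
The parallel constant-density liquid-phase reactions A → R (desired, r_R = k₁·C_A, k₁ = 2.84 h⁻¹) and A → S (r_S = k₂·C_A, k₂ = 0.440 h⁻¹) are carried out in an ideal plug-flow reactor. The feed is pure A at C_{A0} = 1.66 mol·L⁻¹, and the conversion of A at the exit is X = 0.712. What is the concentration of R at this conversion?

C_A = C_{A0}(1−X) = 0.4781 mol·L⁻¹.
Both paths are first order in A, so the instantaneous fraction to R is constant: dC_R/d(−C_A) = k₁/(k₁+k₂) = 0.8659.
C_R = 0.8659·(C_{A0}−C_A) = 0.8659×1.182 = 1.02 mol·L⁻¹.

1.02 mol·L⁻¹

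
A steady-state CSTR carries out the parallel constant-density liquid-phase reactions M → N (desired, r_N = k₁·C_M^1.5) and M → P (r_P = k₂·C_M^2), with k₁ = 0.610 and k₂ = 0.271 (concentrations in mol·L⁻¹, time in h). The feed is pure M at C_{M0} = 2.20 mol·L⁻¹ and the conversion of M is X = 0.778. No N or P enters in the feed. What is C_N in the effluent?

1.31 mol·L⁻¹

Exit C_M = C_{M0}(1−X) = 2.20×0.222 = 0.4884 mol·L⁻¹.
Rates in a CSTR are evaluated at the outlet concentration: r_N = 0.610×0.4884^1.5 = 0.2082, r_P = 0.271×0.4884^2 = 0.06464.
Fraction of consumed M going to N: r_N/(r_N+r_P) = 0.7631.
C_N = 0.7631·C_{M0}·X = 0.7631×2.20×0.778 = 1.31 mol·L⁻¹.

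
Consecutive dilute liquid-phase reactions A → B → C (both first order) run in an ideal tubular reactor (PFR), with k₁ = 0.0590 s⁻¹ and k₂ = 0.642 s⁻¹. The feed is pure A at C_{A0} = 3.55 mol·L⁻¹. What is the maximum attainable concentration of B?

At the optimum, C_{B,max}/C_{A0} = (k₁/k₂)^[k₂/(k₂−k₁)].
= (0.0590/0.642)^(0.642/(0.642−0.0590)) = (0.09190)^(1.101) = 0.07218.
C_{B,max} = 0.07218×3.55 = 0.256 mol·L⁻¹.

0.256 mol·L⁻¹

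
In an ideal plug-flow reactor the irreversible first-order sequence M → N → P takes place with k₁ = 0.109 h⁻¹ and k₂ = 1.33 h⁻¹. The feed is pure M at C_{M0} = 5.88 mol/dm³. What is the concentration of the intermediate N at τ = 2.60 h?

0.379 mol/dm³

For first-order series with pure M initially, C_N(τ) = k₁C_{M0}/(k₂−k₁)·(e^(−k₁τ) − e^(−k₂τ)).
e^(−k₁τ) = e^(−0.109×2.60) = e^(−0.2834) = 0.7532; e^(−k₂τ) = e^(−3.458) = 0.03149.
C_N = 0.109×5.88/(1.33−0.109) × (0.7532−0.03149) = 0.5249×0.7217 = 0.3788 mol/dm³.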